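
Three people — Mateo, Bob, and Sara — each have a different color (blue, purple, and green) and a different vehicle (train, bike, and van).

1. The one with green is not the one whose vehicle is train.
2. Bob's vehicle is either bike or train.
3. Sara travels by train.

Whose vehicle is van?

Mateo

With clues 1–2, Bob is impossible for the one with vehicle van.
With clues 1–3, Sara is impossible for the one with vehicle van.
That leaves Mateo.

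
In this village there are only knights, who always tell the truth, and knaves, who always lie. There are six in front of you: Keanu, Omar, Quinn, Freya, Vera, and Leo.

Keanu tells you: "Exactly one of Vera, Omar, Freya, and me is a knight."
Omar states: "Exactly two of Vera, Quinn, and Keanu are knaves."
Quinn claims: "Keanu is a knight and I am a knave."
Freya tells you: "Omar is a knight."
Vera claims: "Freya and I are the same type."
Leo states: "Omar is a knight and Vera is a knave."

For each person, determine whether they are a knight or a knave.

Consider Keanu. Suppose Keanu is a knight.
Then whichever role Quinn has, Quinn's statement has the wrong truth value — contradiction.
So Keanu is a knave.
With that fixed, Quinn's statement is false, so Quinn is a knave.
Consider Omar. Suppose Omar is a knave.
Then no assignment of the remaining roles makes every statement match its speaker's type — contradiction.
So Omar is a knight.
With that fixed, Freya's statement is true, so Freya is a knight.
Consider Vera. Suppose Vera is a knave.
Then Omar's statement comes out false, contradicting Omar being a knight.
So Vera is a knight.
With that fixed, Leo's statement is false, so Leo is a knave.

Keanu: knave, Omar: knight, Quinn: knave, Freya: knight, Vera: knight, Leo: knave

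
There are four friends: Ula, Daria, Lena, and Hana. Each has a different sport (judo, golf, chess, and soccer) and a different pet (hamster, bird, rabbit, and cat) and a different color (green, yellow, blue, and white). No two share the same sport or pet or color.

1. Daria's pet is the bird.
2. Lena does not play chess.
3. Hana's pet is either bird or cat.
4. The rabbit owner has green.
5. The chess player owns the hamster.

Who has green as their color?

Lena

With clues 1–4, Daria and Hana are impossible for the one with color green.
With clues 1–5, Ula is impossible for the one with color green.
That leaves Lena.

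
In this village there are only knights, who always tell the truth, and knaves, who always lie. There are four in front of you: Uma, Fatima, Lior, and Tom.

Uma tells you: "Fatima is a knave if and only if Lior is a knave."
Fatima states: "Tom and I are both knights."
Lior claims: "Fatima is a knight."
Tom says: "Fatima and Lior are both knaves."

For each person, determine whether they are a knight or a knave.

Uma: knight, Fatima: knave, Lior: knave, Tom: knight

Consider Uma. Suppose Uma is a knave.
Then no assignment of the remaining roles makes every statement match its speaker's type — contradiction.
So Uma is a knight.
Consider Fatima. Suppose Fatima is a knight.
Then no assignment of the remaining roles makes every statement match its speaker's type — contradiction.
So Fatima is a knave.
With that fixed, Lior's statement is false, so Lior is a knave.
With that fixed, Tom's statement is true, so Tom is a knight.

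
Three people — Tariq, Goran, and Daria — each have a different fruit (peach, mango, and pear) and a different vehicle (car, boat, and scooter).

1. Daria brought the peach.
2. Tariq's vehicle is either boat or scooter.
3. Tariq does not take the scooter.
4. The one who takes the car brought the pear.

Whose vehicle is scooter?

With clues 1–3, Tariq is impossible for the one with vehicle scooter.
With clues 1–4, Goran is impossible for the one with vehicle scooter.
That leaves Daria.

Daria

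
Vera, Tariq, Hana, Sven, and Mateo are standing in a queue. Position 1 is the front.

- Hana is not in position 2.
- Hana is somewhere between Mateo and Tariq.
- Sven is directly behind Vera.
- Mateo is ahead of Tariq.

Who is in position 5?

With clues 1–2, Hana is ruled out for position 5.
With clues 1–3, Sven and Vera are ruled out for position 5.
With clues 1–4, Mateo is ruled out for position 5.
So position 5 is Tariq.

Tariq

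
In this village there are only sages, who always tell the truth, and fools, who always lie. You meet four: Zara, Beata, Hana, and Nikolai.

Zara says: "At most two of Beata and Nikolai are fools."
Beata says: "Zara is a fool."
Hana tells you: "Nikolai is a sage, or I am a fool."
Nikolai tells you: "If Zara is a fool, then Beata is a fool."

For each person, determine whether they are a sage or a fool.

Regardless of anyone's role, Zara's statement is true, so Zara is a sage.
With that fixed, Beata's statement is false, so Beata is a fool.
With that fixed, Nikolai's statement is true, so Nikolai is a sage.
With that fixed, Hana's statement is true, so Hana is a sage.

Zara: sage, Beata: fool, Hana: sage, Nikolai: sage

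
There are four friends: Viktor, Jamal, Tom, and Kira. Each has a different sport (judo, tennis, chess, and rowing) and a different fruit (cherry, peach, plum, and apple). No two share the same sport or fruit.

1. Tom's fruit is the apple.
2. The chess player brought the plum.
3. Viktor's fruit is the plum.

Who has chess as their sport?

With clues 1–2, Tom is impossible for the one with sport chess.
With clues 1–3, Jamal and Kira are impossible for the one with sport chess.
That leaves Viktor.

Viktor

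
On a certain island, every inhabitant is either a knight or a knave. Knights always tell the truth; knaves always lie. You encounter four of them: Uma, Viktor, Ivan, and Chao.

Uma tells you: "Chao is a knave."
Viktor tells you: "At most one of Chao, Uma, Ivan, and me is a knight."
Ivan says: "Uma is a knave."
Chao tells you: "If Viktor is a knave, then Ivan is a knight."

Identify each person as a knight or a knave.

Consider Uma. Suppose Uma is a knight.
Then no assignment of the remaining roles makes every statement match its speaker's type — contradiction.
So Uma is a knave.
With that fixed, Ivan's statement is true, so Ivan is a knight.
With that fixed, Chao's statement is true, so Chao is a knight.
With that fixed, Viktor's statement is false, so Viktor is a knave.

Uma: knave, Viktor: knave, Ivan: knight, Chao: knight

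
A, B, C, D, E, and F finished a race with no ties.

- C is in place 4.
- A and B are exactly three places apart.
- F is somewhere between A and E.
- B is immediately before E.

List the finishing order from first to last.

From clue 1: C → place 4.
From clues 1–2: A is in {2,3,5,6}.
From clues 1–3: E is in {1,2,6}.
From clues 1–4: D → place 1, A → place 2, F → place 3, B → place 5, E → place 6.

D, A, F, C, B, E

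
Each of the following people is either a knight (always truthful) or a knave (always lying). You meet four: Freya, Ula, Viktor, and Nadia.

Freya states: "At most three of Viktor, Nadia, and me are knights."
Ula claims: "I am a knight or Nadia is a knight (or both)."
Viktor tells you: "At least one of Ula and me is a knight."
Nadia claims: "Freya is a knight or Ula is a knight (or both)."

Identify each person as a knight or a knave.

Regardless of anyone's role, Freya's statement is true, so Freya is a knight.
With that fixed, Nadia's statement is true, so Nadia is a knight.
With that fixed, Ula's statement is true, so Ula is a knight.
With that fixed, Viktor's statement is true, so Viktor is a knight.

Freya: knight, Ula: knight, Viktor: knight, Nadia: knight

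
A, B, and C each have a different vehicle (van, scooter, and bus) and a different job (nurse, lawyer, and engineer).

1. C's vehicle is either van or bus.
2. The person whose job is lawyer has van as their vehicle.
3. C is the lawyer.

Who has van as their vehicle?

C

With clues 1–3, A and B are impossible for the one with vehicle van.
That leaves C.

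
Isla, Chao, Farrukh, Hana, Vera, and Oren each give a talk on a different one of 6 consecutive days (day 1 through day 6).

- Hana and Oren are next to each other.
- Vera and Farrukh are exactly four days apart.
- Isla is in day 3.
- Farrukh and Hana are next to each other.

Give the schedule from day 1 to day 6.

Chao, Vera, Isla, Oren, Hana, Farrukh

From clues 1–2: Farrukh is in {1,2,5,6}.
From clues 1–3: Chao → day 1, Isla → day 3.
From clues 1–4: Vera → day 2, Oren → day 4, Hana → day 5, Farrukh → day 6.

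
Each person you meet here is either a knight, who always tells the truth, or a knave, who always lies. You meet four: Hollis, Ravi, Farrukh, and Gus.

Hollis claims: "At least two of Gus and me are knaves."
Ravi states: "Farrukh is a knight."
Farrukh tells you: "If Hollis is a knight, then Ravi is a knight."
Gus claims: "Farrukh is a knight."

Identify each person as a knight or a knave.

Hollis: knave, Ravi: knight, Farrukh: knight, Gus: knight

Consider Hollis. Suppose Hollis is a knight.
Then Hollis's own statement would have to be true, but it can't be — contradiction.
So Hollis is a knave.
With that fixed, Farrukh's statement is true, so Farrukh is a knight.
With that fixed, Gus's statement is true, so Gus is a knight.
With that fixed, Ravi's statement is true, so Ravi is a knight.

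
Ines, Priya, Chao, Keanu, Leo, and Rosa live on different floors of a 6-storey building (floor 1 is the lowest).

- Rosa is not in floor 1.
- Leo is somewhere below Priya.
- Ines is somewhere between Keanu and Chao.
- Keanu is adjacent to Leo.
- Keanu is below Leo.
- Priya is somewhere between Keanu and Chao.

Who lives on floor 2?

With clues 1–4, Chao and Priya are ruled out for floor 2.
With clues 1–5, Keanu is ruled out for floor 2.
With clues 1–6, Ines and Rosa are ruled out for floor 2.
So floor 2 is Leo.

Leo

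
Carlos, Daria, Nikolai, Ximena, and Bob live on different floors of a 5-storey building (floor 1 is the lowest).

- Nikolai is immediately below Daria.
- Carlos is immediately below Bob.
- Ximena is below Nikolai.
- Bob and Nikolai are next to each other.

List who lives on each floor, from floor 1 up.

Ximena, Carlos, Bob, Nikolai, Daria

From clue 1: Daria is in {2,3,4,5}.
From clues 1–2: Ximena is in {1,3,5}.
From clues 1–3: Daria is in {3,5}.
From clues 1–4: Ximena → floor 1, Carlos → floor 2, Bob → floor 3, Nikolai → floor 4, Daria → floor 5.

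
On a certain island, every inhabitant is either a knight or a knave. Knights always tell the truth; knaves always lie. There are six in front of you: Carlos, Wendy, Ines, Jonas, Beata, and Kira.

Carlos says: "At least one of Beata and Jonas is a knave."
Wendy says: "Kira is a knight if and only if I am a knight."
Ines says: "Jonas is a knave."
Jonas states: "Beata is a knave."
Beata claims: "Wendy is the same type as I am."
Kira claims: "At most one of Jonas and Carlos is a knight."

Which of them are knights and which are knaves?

Consider Carlos. Suppose Carlos is a knave.
Then no assignment of the remaining roles makes every statement match its speaker's type — contradiction.
So Carlos is a knight.
Consider Wendy. Suppose Wendy is a knave.
Then whichever role Beata has, Beata's statement has the wrong truth value — contradiction.
So Wendy is a knight.
Consider Ines. Suppose Ines is a knave.
Then no assignment of the remaining roles makes every statement match its speaker's type — contradiction.
So Ines is a knight.
Consider Jonas. Suppose Jonas is a knight.
Then Ines's statement comes out false, contradicting Ines being a knight.
So Jonas is a knave.
With that fixed, Kira's statement is true, so Kira is a knight.
Consider Beata. Suppose Beata is a knave.
Then Jonas's statement comes out true, contradicting Jonas being a knave.
So Beata is a knight.

Carlos: knight, Wendy: knight, Ines: knight, Jonas: knave, Beata: knight, Kira: knight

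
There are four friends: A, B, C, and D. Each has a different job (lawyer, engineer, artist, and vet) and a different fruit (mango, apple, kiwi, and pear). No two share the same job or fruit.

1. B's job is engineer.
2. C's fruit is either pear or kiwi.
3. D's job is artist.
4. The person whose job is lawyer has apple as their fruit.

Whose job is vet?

C

Clue 1 rules out B for the one with job vet.
With clues 1–3, D is impossible for the one with job vet.
With clues 1–4, A is impossible for the one with job vet.
That leaves C.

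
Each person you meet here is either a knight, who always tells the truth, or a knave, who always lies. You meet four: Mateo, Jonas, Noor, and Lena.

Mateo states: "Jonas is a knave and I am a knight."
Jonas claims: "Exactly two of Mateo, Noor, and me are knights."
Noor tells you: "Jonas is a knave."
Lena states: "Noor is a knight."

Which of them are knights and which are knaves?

Consider Mateo. Suppose Mateo is a knight.
Then no assignment of the remaining roles makes every statement match its speaker's type — contradiction.
So Mateo is a knave.
Consider Jonas. Suppose Jonas is a knight.
Then no assignment of the remaining roles makes every statement match its speaker's type — contradiction.
So Jonas is a knave.
With that fixed, Noor's statement is true, so Noor is a knight.
With that fixed, Lena's statement is true, so Lena is a knight.

Mateo: knave, Jonas: knave, Noor: knight, Lena: knight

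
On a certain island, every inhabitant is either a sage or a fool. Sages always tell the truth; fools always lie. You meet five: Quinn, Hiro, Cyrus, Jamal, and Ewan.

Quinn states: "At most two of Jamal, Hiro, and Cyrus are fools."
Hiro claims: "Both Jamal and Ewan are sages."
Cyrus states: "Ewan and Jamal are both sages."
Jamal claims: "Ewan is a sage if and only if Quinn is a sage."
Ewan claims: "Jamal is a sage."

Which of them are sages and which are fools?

Quinn: sage, Hiro: sage, Cyrus: sage, Jamal: sage, Ewan: sage

Consider Quinn. Suppose Quinn is a fool.
Then no assignment of the remaining roles makes every statement match its speaker's type — contradiction.
So Quinn is a sage.
Consider Hiro. Suppose Hiro is a fool.
Then no assignment of the remaining roles makes every statement match its speaker's type — contradiction.
So Hiro is a sage.
Consider Cyrus. Suppose Cyrus is a fool.
Then no assignment of the remaining roles makes every statement match its speaker's type — contradiction.
So Cyrus is a sage.
Consider Jamal. Suppose Jamal is a fool.
Then Hiro's statement comes out false, contradicting Hiro being a sage.
So Jamal is a sage.
With that fixed, Ewan's statement is true, so Ewan is a sage.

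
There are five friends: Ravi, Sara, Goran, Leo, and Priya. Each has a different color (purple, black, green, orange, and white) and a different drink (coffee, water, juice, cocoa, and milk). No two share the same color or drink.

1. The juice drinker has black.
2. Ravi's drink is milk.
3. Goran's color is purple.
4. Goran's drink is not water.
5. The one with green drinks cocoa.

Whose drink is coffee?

Goran

With clues 1–2, Ravi is impossible for the one with drink coffee.
With clues 1–5, Leo, Priya, and Sara are impossible for the one with drink coffee.
That leaves Goran.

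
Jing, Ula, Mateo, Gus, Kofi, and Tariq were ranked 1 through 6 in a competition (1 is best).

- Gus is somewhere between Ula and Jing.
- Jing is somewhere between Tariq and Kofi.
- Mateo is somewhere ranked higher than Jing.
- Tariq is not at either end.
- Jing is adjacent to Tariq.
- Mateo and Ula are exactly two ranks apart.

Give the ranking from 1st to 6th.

From clue 1: Gus is in {2,3,4,5}.
From clues 1–2: Jing is in {2,3,4,5}.
From clues 1–3: Jing is in {3,5}.
From clues 1–6: Ula → rank 1, Gus → rank 2, Mateo → rank 3, Tariq → rank 4, Jing → rank 5, Kofi → rank 6.

Ula, Gus, Mateo, Tariq, Jing, Kofi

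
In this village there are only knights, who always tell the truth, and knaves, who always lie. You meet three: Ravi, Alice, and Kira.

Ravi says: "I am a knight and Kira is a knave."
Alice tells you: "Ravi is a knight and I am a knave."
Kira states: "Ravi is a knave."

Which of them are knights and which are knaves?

Consider Ravi. Suppose Ravi is a knight.
Then whichever role Alice has, Alice's statement has the wrong truth value — contradiction.
So Ravi is a knave.
With that fixed, Alice's statement is false, so Alice is a knave.
With that fixed, Kira's statement is true, so Kira is a knight.

Ravi: knave, Alice: knave, Kira: knight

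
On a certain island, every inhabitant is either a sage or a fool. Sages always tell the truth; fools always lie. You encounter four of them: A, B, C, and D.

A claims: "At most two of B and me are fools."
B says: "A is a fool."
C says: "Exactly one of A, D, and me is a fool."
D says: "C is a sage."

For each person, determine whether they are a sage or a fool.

Regardless of anyone's role, A's statement is true, so A is a sage.
With that fixed, B's statement is false, so B is a fool.
Consider C. Suppose C is a sage.
Then no assignment of the remaining roles makes every statement match its speaker's type — contradiction.
So C is a fool.
With that fixed, D's statement is false, so D is a fool.

A: sage, B: fool, C: fool, D: fool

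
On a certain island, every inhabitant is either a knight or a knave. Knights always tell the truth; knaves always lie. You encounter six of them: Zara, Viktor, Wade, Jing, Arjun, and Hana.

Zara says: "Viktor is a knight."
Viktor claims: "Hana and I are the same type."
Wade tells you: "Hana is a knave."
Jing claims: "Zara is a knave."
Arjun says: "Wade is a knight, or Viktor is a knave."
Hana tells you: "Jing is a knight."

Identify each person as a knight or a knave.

Consider Zara. Suppose Zara is a knight.
Then no assignment of the remaining roles makes every statement match its speaker's type — contradiction.
So Zara is a knave.
With that fixed, Jing's statement is true, so Jing is a knight.
With that fixed, Hana's statement is true, so Hana is a knight.
With that fixed, Wade's statement is false, so Wade is a knave.
Consider Viktor. Suppose Viktor is a knight.
Then Zara's statement comes out true, contradicting Zara being a knave.
So Viktor is a knave.
With that fixed, Arjun's statement is true, so Arjun is a knight.

Zara: knave, Viktor: knave, Wade: knave, Jing: knight, Arjun: knight, Hana: knight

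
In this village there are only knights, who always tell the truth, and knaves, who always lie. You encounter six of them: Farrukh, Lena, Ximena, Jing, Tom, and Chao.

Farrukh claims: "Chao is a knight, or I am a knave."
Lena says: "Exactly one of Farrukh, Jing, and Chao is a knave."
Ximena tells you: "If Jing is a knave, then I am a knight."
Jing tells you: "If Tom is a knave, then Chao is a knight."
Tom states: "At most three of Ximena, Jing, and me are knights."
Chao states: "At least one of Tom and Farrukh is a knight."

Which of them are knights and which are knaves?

Farrukh: knight, Lena: knave, Ximena: knight, Jing: knight, Tom: knight, Chao: knight

Regardless of anyone's role, Tom's statement is true, so Tom is a knight.
With that fixed, Chao's statement is true, so Chao is a knight.
With that fixed, Farrukh's statement is true, so Farrukh is a knight.
With that fixed, Jing's statement is true, so Jing is a knight.
With that fixed, Lena's statement is false, so Lena is a knave.
With that fixed, Ximena's statement is true, so Ximena is a knight.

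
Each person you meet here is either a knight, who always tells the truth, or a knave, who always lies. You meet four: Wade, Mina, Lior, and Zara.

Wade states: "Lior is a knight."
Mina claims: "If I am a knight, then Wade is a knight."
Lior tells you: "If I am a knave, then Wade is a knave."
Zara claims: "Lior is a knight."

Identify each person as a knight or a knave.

Consider Wade. Suppose Wade is a knave.
Then whichever role Mina has, Mina's statement has the wrong truth value — contradiction.
So Wade is a knight.
With that fixed, Mina's statement is true, so Mina is a knight.
Consider Lior. Suppose Lior is a knave.
Then Wade's statement comes out false, contradicting Wade being a knight.
So Lior is a knight.
With that fixed, Zara's statement is true, so Zara is a knight.

Wade: knight, Mina: knight, Lior: knight, Zara: knight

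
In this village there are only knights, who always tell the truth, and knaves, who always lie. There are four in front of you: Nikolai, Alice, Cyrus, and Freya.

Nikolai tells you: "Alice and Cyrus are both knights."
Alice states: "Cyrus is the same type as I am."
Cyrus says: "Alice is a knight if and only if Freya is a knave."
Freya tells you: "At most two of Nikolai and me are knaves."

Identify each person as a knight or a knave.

Nikolai: knave, Alice: knave, Cyrus: knight, Freya: knight

Regardless of anyone's role, Freya's statement is true, so Freya is a knight.
Consider Nikolai. Suppose Nikolai is a knight.
Then no assignment of the remaining roles makes every statement match its speaker's type — contradiction.
So Nikolai is a knave.
Consider Alice. Suppose Alice is a knight.
Then no assignment of the remaining roles makes every statement match its speaker's type — contradiction.
So Alice is a knave.
With that fixed, Cyrus's statement is true, so Cyrus is a knight.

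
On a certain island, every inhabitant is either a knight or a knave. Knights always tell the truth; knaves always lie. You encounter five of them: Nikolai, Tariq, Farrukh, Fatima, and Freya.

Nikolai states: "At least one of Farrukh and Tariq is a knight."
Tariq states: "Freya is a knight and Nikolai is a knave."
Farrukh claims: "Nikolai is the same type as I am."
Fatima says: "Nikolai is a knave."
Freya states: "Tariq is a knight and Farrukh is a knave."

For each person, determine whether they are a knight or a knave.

Nikolai: knight, Tariq: knave, Farrukh: knight, Fatima: knave, Freya: knave

Consider Nikolai. Suppose Nikolai is a knave.
Then whichever role Farrukh has, Farrukh's statement has the wrong truth value — contradiction.
So Nikolai is a knight.
With that fixed, Tariq's statement is false, so Tariq is a knave.
With that fixed, Fatima's statement is false, so Fatima is a knave.
With that fixed, Freya's statement is false, so Freya is a knave.
Consider Farrukh. Suppose Farrukh is a knave.
Then Nikolai's statement comes out false, contradicting Nikolai being a knight.
So Farrukh is a knight.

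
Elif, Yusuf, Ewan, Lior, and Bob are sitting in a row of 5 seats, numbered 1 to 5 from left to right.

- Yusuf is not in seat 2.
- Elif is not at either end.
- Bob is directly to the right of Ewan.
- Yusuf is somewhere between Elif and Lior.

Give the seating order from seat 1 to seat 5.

From clue 1: Yusuf is in {1,3,4,5}.
From clues 1–2: Elif is in {2,3,4}.
From clues 1–4: Ewan → seat 1, Bob → seat 2, Elif → seat 3, Yusuf → seat 4, Lior → seat 5.

Ewan, Bob, Elif, Yusuf, Lior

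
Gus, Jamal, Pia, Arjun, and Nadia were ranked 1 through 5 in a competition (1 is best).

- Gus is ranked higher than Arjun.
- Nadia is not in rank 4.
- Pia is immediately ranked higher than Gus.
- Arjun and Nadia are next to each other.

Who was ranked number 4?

With clues 1–2, Nadia is ruled out for rank 4.
With clues 1–3, Pia is ruled out for rank 4.
With clues 1–4, Gus and Jamal are ruled out for rank 4.
So rank 4 is Arjun.

Arjun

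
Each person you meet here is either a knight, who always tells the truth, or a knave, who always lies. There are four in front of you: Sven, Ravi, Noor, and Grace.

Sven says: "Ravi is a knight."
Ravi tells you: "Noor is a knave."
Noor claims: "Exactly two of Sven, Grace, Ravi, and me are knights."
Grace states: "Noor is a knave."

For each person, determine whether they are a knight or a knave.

Consider Sven. Suppose Sven is a knave.
Then no assignment of the remaining roles makes every statement match its speaker's type — contradiction.
So Sven is a knight.
Consider Ravi. Suppose Ravi is a knave.
Then Sven's statement comes out false, contradicting Sven being a knight.
So Ravi is a knight.
Consider Noor. Suppose Noor is a knight.
Then Ravi's statement comes out false, contradicting Ravi being a knight.
So Noor is a knave.
With that fixed, Grace's statement is true, so Grace is a knight.

Sven: knight, Ravi: knight, Noor: knave, Grace: knight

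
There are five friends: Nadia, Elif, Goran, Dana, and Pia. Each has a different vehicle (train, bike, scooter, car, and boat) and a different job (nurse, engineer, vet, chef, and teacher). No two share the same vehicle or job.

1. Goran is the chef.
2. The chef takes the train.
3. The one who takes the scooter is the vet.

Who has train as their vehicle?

Goran

With clues 1–2, Dana, Elif, Nadia, and Pia are impossible for the one with vehicle train.
That leaves Goran.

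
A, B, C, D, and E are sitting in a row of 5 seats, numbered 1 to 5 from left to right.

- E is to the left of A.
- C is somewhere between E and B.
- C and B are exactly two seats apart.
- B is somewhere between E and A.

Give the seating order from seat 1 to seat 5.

From clue 1: A is in {2,3,4,5}.
From clues 1–2: C is in {2,3,4}.
From clues 1–3: C is in {2,3}.
From clues 1–4: E → seat 1, C → seat 2, D → seat 3, B → seat 4, A → seat 5.

E, C, D, B, A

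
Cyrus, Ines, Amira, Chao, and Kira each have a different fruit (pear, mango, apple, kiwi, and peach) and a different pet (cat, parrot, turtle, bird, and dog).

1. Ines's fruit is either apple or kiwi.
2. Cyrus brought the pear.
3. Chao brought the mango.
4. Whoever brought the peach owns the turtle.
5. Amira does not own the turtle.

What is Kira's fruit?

With clues 1–2, pear is impossible for Kira's fruit.
With clues 1–3, mango is impossible for Kira's fruit.
With clues 1–5, apple and kiwi are impossible for Kira's fruit.
That leaves peach.

peach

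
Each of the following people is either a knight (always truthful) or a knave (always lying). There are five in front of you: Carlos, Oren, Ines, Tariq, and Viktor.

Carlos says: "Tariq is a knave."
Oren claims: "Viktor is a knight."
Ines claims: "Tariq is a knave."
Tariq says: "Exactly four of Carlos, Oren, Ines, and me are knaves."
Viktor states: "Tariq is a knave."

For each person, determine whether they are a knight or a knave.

Carlos: knight, Oren: knight, Ines: knight, Tariq: knave, Viktor: knight

Consider Carlos. Suppose Carlos is a knave.
Then no assignment of the remaining roles makes every statement match its speaker's type — contradiction.
So Carlos is a knight.
With that fixed, Tariq's statement is false, so Tariq is a knave.
With that fixed, Viktor's statement is true, so Viktor is a knight.
With that fixed, Oren's statement is true, so Oren is a knight.
With that fixed, Ines's statement is true, so Ines is a knight.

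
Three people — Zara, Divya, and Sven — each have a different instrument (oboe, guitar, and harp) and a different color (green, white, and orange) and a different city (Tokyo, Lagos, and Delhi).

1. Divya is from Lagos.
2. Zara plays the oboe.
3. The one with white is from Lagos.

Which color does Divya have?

With clues 1–3, green and orange are impossible for Divya's color.
That leaves white.

white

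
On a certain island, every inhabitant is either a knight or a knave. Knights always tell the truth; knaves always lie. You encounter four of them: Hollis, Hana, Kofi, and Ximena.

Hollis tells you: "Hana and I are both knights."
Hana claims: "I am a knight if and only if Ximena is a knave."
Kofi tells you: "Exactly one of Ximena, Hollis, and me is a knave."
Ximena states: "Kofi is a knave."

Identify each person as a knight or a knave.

Consider Hollis. Suppose Hollis is a knave.
Then no assignment of the remaining roles makes every statement match its speaker's type — contradiction.
So Hollis is a knight.
Consider Hana. Suppose Hana is a knave.
Then Hollis's statement comes out false, contradicting Hollis being a knight.
So Hana is a knight.
Consider Kofi. Suppose Kofi is a knave.
Then no assignment of the remaining roles makes every statement match its speaker's type — contradiction.
So Kofi is a knight.
With that fixed, Ximena's statement is false, so Ximena is a knave.

Hollis: knight, Hana: knight, Kofi: knight, Ximena: knave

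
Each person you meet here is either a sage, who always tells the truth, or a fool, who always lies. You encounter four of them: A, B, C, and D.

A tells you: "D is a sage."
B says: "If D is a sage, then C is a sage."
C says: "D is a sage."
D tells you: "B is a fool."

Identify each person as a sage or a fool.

A: fool, B: sage, C: fool, D: fool

Consider A. Suppose A is a sage.
Then no assignment of the remaining roles makes every statement match its speaker's type — contradiction.
So A is a fool.
Consider B. Suppose B is a fool.
Then no assignment of the remaining roles makes every statement match its speaker's type — contradiction.
So B is a sage.
With that fixed, D's statement is false, so D is a fool.
With that fixed, C's statement is false, so C is a fool.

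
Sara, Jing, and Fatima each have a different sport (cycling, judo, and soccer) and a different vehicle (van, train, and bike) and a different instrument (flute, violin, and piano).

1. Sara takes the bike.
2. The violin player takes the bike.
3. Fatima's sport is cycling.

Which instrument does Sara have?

With clues 1–2, flute and piano are impossible for Sara's instrument.
That leaves violin.

violin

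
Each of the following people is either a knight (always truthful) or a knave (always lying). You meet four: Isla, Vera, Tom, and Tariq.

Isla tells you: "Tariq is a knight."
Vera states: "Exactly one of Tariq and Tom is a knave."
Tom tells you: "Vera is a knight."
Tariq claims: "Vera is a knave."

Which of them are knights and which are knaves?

Consider Isla. Suppose Isla is a knight.
Then no assignment of the remaining roles makes every statement match its speaker's type — contradiction.
So Isla is a knave.
Consider Vera. Suppose Vera is a knave.
Then no assignment of the remaining roles makes every statement match its speaker's type — contradiction.
So Vera is a knight.
With that fixed, Tom's statement is true, so Tom is a knight.
With that fixed, Tariq's statement is false, so Tariq is a knave.

Isla: knave, Vera: knight, Tom: knight, Tariq: knave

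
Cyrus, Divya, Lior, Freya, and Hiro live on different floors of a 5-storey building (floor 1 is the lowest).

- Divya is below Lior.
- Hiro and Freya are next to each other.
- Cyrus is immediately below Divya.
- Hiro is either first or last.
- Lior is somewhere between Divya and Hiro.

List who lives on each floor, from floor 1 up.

Cyrus, Divya, Lior, Freya, Hiro

From clue 1: Divya is in {1,2,3,4}.
From clues 1–3: Cyrus is in {1,3}.
From clues 1–5: Cyrus → floor 1, Divya → floor 2, Lior → floor 3, Freya → floor 4, Hiro → floor 5.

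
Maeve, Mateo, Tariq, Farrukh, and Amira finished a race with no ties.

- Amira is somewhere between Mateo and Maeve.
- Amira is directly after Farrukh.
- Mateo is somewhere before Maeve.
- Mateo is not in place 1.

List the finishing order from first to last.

Tariq, Mateo, Farrukh, Amira, Maeve

From clue 1: Amira is in {2,3,4}.
From clues 1–2: Farrukh is in {2,3}.
From clues 1–3: Maeve is in {4,5}.
From clues 1–4: Tariq → place 1, Mateo → place 2, Farrukh → place 3, Amira → place 4, Maeve → place 5.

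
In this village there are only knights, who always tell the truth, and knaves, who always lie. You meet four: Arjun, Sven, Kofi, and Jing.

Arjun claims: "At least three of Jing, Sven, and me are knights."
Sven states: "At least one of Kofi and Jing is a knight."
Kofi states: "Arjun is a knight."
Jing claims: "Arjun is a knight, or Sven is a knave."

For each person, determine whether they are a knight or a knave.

Arjun: knight, Sven: knight, Kofi: knight, Jing: knight

Consider Arjun. Suppose Arjun is a knave.
Then no assignment of the remaining roles makes every statement match its speaker's type — contradiction.
So Arjun is a knight.
With that fixed, Kofi's statement is true, so Kofi is a knight.
With that fixed, Jing's statement is true, so Jing is a knight.
With that fixed, Sven's statement is true, so Sven is a knight.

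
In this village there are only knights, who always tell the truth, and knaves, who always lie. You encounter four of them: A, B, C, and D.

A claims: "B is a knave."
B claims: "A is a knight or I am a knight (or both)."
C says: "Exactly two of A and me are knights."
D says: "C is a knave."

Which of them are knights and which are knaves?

A: knave, B: knight, C: knave, D: knight

Consider A. Suppose A is a knight.
Then no assignment of the remaining roles makes every statement match its speaker's type — contradiction.
So A is a knave.
With that fixed, C's statement is false, so C is a knave.
With that fixed, D's statement is true, so D is a knight.
Consider B. Suppose B is a knave.
Then A's statement comes out true, contradicting A being a knave.
So B is a knight.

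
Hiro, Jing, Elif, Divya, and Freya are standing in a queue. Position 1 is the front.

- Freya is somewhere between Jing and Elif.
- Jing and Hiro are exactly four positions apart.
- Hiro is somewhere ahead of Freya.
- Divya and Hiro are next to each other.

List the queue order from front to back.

From clue 1: Freya is in {2,3,4}.
From clues 1–2: Hiro is in {1,5}.
From clues 1–3: Hiro → position 1, Jing → position 5.
From clues 1–4: Divya → position 2, Elif → position 3, Freya → position 4.

Hiro, Divya, Elif, Freya, Jing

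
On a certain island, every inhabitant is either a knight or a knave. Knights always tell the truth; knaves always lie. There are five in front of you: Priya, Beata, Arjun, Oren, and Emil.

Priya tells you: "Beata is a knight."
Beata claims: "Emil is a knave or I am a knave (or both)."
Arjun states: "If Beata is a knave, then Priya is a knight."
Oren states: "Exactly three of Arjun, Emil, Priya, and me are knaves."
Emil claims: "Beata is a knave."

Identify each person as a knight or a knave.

Consider Priya. Suppose Priya is a knave.
Then no assignment of the remaining roles makes every statement match its speaker's type — contradiction.
So Priya is a knight.
With that fixed, Arjun's statement is true, so Arjun is a knight.
With that fixed, Oren's statement is false, so Oren is a knave.
Consider Beata. Suppose Beata is a knave.
Then Priya's statement comes out false, contradicting Priya being a knight.
So Beata is a knight.
With that fixed, Emil's statement is false, so Emil is a knave.

Priya: knight, Beata: knight, Arjun: knight, Oren: knave, Emil: knave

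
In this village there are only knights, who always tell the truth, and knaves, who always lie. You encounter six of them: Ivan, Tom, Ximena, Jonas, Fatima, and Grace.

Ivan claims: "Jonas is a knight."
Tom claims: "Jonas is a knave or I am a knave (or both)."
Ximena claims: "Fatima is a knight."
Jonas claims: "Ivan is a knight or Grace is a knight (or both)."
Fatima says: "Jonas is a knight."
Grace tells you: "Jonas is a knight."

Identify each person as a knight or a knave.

Ivan: knave, Tom: knight, Ximena: knave, Jonas: knave, Fatima: knave, Grace: knave

Consider Ivan. Suppose Ivan is a knight.
Then no assignment of the remaining roles makes every statement match its speaker's type — contradiction.
So Ivan is a knave.
Consider Tom. Suppose Tom is a knave.
Then Tom's own statement would have to be false, but it can't be — contradiction.
So Tom is a knight.
Consider Ximena. Suppose Ximena is a knight.
Then no assignment of the remaining roles makes every statement match its speaker's type — contradiction.
So Ximena is a knave.
Consider Jonas. Suppose Jonas is a knight.
Then Ivan's statement comes out true, contradicting Ivan being a knave.
So Jonas is a knave.
With that fixed, Fatima's statement is false, so Fatima is a knave.
With that fixed, Grace's statement is false, so Grace is a knave.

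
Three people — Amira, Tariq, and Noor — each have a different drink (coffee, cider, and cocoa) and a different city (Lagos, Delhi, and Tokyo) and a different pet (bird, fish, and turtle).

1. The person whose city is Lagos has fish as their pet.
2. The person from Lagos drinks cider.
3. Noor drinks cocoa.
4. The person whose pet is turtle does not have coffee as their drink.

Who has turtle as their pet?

With clues 1–4, Amira and Tariq are impossible for the one with pet turtle.
That leaves Noor.

Noor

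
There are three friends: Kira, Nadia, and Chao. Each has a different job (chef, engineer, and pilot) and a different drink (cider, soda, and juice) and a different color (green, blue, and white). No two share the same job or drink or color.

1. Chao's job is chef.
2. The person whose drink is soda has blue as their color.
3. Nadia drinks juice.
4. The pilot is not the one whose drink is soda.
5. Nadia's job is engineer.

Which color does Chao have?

blue

With clues 1–5, green and white are impossible for Chao's color.
That leaves blue.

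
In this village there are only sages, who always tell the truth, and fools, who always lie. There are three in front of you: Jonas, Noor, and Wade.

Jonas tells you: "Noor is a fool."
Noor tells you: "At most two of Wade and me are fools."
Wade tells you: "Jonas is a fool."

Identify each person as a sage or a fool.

Jonas: fool, Noor: sage, Wade: sage

Regardless of anyone's role, Noor's statement is true, so Noor is a sage.
With that fixed, Jonas's statement is false, so Jonas is a fool.
With that fixed, Wade's statement is true, so Wade is a sage.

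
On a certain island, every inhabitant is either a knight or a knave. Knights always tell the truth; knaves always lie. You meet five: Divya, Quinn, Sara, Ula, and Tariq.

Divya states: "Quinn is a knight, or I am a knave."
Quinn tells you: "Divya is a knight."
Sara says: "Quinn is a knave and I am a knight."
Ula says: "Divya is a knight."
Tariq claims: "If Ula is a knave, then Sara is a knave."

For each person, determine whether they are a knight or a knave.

Consider Divya. Suppose Divya is a knave.
Then Divya's own statement would have to be false, but it can't be — contradiction.
So Divya is a knight.
With that fixed, Quinn's statement is true, so Quinn is a knight.
With that fixed, Sara's statement is false, so Sara is a knave.
With that fixed, Ula's statement is true, so Ula is a knight.
With that fixed, Tariq's statement is true, so Tariq is a knight.

Divya: knight, Quinn: knight, Sara: knave, Ula: knight, Tariq: knight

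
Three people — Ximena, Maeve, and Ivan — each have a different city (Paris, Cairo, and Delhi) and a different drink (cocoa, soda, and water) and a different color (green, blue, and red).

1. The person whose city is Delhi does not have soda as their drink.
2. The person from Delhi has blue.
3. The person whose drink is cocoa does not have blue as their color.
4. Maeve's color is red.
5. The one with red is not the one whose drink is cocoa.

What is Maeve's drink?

With clues 1–4, water is impossible for Maeve's drink.
With clues 1–5, cocoa is impossible for Maeve's drink.
That leaves soda.

soda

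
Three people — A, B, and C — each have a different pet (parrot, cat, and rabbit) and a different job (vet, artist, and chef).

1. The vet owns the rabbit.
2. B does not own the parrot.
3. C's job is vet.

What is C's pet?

rabbit

With clues 1–3, cat and parrot are impossible for C's pet.
That leaves rabbit.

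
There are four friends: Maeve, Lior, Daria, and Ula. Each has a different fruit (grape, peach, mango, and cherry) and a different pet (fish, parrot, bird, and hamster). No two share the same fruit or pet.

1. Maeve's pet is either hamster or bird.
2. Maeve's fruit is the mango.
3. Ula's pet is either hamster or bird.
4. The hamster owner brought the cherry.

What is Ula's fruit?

cherry

With clues 1–2, mango is impossible for Ula's fruit.
With clues 1–4, grape and peach are impossible for Ula's fruit.
That leaves cherry.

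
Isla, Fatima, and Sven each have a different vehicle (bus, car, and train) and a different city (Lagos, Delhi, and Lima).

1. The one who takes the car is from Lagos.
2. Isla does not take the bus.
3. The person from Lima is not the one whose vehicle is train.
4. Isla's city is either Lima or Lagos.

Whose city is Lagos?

With clues 1–4, Fatima and Sven are impossible for the one with city Lagos.
That leaves Isla.

Isla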